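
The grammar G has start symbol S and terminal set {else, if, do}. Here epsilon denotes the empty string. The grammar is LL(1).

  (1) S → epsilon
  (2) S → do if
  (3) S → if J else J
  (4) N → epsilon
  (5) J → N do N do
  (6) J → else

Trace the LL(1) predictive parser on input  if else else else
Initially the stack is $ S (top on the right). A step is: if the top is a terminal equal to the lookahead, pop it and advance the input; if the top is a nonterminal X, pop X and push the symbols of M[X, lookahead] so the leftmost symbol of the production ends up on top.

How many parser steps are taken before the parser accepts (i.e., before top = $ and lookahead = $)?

7

step 1: stack=$ S  input=if else else else $  — expand S → if J else J
step 2: stack=$ J else J if  input=if else else else $  — match if
step 3: stack=$ J else J  input=else else else $  — expand J → else
step 4: stack=$ J else else  input=else else else $  — match else
step 5: stack=$ J else  input=else else $  — match else
step 6: stack=$ J  input=else $  — expand J → else
step 7: stack=$ else  input=else $  — match else
Accept reached after 7 steps.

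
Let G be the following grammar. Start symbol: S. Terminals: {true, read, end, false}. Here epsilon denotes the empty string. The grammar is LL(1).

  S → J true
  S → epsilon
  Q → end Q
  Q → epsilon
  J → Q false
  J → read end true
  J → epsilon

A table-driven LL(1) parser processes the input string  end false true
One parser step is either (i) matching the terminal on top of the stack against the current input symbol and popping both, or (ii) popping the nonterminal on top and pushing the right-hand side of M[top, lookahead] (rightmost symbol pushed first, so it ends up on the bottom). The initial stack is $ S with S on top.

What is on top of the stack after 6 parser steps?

true

step 1: stack=$ S  input=end false true $  — expand S → J true
step 2: stack=$ true J  input=end false true $  — expand J → Q false
step 3: stack=$ true false Q  input=end false true $  — expand Q → end Q
step 4: stack=$ true false Q end  input=end false true $  — match end
step 5: stack=$ true false Q  input=false true $  — expand Q → epsilon
step 6: stack=$ true false  input=false true $  — match false
Stack after step 6: $ true (top = true).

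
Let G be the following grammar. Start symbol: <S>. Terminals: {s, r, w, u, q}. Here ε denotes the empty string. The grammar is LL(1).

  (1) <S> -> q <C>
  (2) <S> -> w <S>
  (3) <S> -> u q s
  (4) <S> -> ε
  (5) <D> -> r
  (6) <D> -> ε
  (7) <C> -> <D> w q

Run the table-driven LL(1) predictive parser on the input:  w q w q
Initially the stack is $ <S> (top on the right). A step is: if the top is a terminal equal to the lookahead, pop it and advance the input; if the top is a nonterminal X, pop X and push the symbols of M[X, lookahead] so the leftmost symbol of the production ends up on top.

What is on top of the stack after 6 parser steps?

step 1: stack=$ <S>  input=w q w q $  — expand <S> -> w <S>
step 2: stack=$ <S> w  input=w q w q $  — match w
step 3: stack=$ <S>  input=q w q $  — expand <S> -> q <C>
step 4: stack=$ <C> q  input=q w q $  — match q
step 5: stack=$ <C>  input=w q $  — expand <C> -> <D> w q
step 6: stack=$ q w <D>  input=w q $  — expand <D> -> ε
Stack after step 6: $ q w (top = w).

w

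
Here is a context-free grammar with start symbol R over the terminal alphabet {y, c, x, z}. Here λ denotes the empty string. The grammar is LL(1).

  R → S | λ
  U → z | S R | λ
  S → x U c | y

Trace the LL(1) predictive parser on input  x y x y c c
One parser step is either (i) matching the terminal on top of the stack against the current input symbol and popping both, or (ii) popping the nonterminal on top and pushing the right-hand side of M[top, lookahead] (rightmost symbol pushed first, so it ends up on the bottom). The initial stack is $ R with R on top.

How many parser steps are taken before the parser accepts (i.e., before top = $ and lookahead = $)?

15

step 1: stack=$ R  input=x y x y c c $  — expand R → S
step 2: stack=$ S  input=x y x y c c $  — expand S → x U c
step 3: stack=$ c U x  input=x y x y c c $  — match x
step 4: stack=$ c U  input=y x y c c $  — expand U → S R
step 5: stack=$ c R S  input=y x y c c $  — expand S → y
step 6: stack=$ c R y  input=y x y c c $  — match y
step 7: stack=$ c R  input=x y c c $  — expand R → S
step 8: stack=$ c S  input=x y c c $  — expand S → x U c
step 9: stack=$ c c U x  input=x y c c $  — match x
step 10: stack=$ c c U  input=y c c $  — expand U → S R
step 11: stack=$ c c R S  input=y c c $  — expand S → y
step 12: stack=$ c c R y  input=y c c $  — match y
step 13: stack=$ c c R  input=c c $  — expand R → λ
step 14: stack=$ c c  input=c c $  — match c
step 15: stack=$ c  input=c $  — match c
Accept reached after 15 steps.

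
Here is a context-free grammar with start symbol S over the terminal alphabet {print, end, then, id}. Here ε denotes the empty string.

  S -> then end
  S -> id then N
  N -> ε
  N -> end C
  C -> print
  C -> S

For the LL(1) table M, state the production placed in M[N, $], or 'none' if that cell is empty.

N -> ε

FIRST(S) = {id, then}
FIRST(N) = {ε, end}
FIRST(C) = {id, print, then}  (via S)
FOLLOW(S) includes $ since S is the start symbol.
FOLLOW(S): in C->S, the suffix after S is empty, so FOLLOW(S) ⊇ FOLLOW(C) = {$}. Thus FOLLOW(S) = {$}.
FOLLOW(N): in S->id then N, the suffix after N is empty, so FOLLOW(N) ⊇ FOLLOW(S) = {$}. Thus FOLLOW(N) = {$}.
For N -> ε: FIRST(ε) = {ε}, so it goes in M[N, t] for t ∈ {}; since ε ∈ FIRST, also for every t ∈ FOLLOW(N) = {$}.
For N -> end C: FIRST(end C) = {end}, so it goes in M[N, t] for t ∈ {end}.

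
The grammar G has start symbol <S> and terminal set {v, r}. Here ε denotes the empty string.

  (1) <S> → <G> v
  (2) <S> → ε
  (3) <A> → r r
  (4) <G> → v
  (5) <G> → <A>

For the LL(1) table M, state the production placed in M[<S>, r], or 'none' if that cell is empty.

<S> → <G> v

FIRST(<A>): from <A>→r r we get {r}. So FIRST(<A>) = {r}.
FIRST(<G>): from <G>→v we get {v}; from <G>→<A> we get {r}. So FIRST(<G>) = {r, v}.
FIRST(<S>): from <S>→<G> v we get {r, v}; from <S>→ε we get {ε}. So FIRST(<S>) = {ε, r, v}.
FOLLOW(<S>) includes $ since <S> is the start symbol.
FOLLOW(<S>): <S> appears on no right-hand side. Thus FOLLOW(<S>) = {$}.
For <S> → <G> v: FIRST(<G> v) = {r, v}, so it goes in M[<S>, t] for t ∈ {r, v}.
For <S> → ε: FIRST(ε) = {ε}, so it goes in M[<S>, t] for t ∈ {}; since ε ∈ FIRST, also for every t ∈ FOLLOW(<S>) = {$}.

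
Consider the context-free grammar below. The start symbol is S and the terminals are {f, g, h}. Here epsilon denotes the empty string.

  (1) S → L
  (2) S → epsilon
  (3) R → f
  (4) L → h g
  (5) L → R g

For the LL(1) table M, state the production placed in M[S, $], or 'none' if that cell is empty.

FIRST(R) = {f}
FIRST(L) = {f, h}  (via R g)
FIRST(S) = {epsilon, f, h}  (via L)
FOLLOW(S) includes $ since S is the start symbol.
FOLLOW(S): S appears on no right-hand side. Thus FOLLOW(S) = {$}.
For S → L: FIRST(L) = {f, h}, so it goes in M[S, t] for t ∈ {f, h}.
For S → epsilon: FIRST(epsilon) = {epsilon}, so it goes in M[S, t] for t ∈ {}; since epsilon ∈ FIRST, also for every t ∈ FOLLOW(S) = {$}.

S → epsilon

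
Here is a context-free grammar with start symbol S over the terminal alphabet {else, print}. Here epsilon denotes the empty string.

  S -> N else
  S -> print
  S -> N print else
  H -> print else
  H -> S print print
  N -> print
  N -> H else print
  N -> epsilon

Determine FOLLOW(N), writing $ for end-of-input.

{else, print}

FIRST(S): from S->N else we get {else, print}; from S->print we get {print}; from S->N print else we get {else, print}. So FIRST(S) = {else, print}.
FIRST(H): from H->print else we get {print}; from H->S print print we get {else, print}. So FIRST(H) = {else, print}.
FIRST(N): from N->print we get {print}; from N->H else print we get {else, print}; from N->epsilon we get {epsilon}. So FIRST(N) = {epsilon, else, print}.
FOLLOW(S) includes $ since S is the start symbol.
FOLLOW(S): in H->S print print, S is followed by print print with FIRST {print}. Thus FOLLOW(S) = {$, print}.
FOLLOW(H): in N->H else print, H is followed by else print with FIRST {else}. Thus FOLLOW(H) = {else}.
FOLLOW(N): in S->N else, N is followed by else with FIRST {else}; in S->N print else, N is followed by print else with FIRST {print}. Thus FOLLOW(N) = {else, print}.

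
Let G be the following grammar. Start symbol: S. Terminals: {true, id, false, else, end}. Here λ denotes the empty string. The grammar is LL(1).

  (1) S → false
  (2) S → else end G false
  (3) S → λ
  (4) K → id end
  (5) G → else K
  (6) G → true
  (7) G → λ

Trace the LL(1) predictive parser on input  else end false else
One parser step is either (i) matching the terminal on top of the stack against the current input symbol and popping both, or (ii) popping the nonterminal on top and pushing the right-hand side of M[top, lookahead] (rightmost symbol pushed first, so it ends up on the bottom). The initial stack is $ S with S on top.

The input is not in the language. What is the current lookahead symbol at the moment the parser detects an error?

     Stack               Input                  Action
  1  $ S                 else end false else $  expand S → else end G false
  2  $ false G end else  else end false else $  match else
  3  $ false G end       end false else $       match end
  4  $ false G           false else $           expand G → λ
  5  $ false             false else $           match false
  6  $                   else $                 error: stack empty but input remains

else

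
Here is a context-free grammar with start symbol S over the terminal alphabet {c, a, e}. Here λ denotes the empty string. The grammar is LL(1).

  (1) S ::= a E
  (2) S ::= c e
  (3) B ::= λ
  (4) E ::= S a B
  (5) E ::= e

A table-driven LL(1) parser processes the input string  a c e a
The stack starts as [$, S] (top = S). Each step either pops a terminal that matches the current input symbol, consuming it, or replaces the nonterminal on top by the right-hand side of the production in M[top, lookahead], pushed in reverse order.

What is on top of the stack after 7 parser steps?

     Stack      Input      Action
  1  $ S        a c e a $  expand S ::= a E
  2  $ E a      a c e a $  match a
  3  $ E        c e a $    expand E ::= S a B
  4  $ B a S    c e a $    expand S ::= c e
  5  $ B a e c  c e a $    match c
  6  $ B a e    e a $      match e
  7  $ B a      a $        match a
Stack after step 7: $ B (top = B).

B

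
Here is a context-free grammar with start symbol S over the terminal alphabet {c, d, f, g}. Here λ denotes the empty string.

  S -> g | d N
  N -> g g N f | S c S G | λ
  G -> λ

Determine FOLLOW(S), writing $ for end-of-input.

{$, c, f}

FIRST(S) = {d, g}
FIRST(G) = {λ}
FIRST(N) = {λ, d, g}  (via S c S G)
FOLLOW(S) includes $ since S is the start symbol.
FOLLOW(S): in N->S c S G (occurrence 1), S is followed by c S G with FIRST {c}; in N->S c S G (occurrence 2), S is followed by G with FIRST {λ}; in N->S c S G (occurrence 2), the suffix after S is nullable, so FOLLOW(S) ⊇ FOLLOW(N) = {$, c, f}. Thus FOLLOW(S) = {$, c, f}.
FOLLOW(N): in S->d N, the suffix after N is empty, so FOLLOW(N) ⊇ FOLLOW(S) = {$, c, f}; in N->g g N f, N is followed by f with FIRST {f}. Thus FOLLOW(N) = {$, c, f}.
FOLLOW(G): in N->S c S G, the suffix after G is empty, so FOLLOW(G) ⊇ FOLLOW(N) = {$, c, f}. Thus FOLLOW(G) = {$, c, f}.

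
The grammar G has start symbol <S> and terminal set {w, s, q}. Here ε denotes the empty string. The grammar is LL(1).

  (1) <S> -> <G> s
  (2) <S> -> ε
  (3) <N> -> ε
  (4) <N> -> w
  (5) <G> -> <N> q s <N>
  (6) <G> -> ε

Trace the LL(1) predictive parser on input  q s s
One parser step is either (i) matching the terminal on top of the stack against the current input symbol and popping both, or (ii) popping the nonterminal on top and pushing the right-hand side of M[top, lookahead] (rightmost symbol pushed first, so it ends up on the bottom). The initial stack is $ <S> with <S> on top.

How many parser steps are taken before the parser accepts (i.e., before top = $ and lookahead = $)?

7

step 1: stack=$ <S>  input=q s s $  — expand <S> -> <G> s
step 2: stack=$ s <G>  input=q s s $  — expand <G> -> <N> q s <N>
step 3: stack=$ s <N> s q <N>  input=q s s $  — expand <N> -> ε
step 4: stack=$ s <N> s q  input=q s s $  — match q
step 5: stack=$ s <N> s  input=s s $  — match s
step 6: stack=$ s <N>  input=s $  — expand <N> -> ε
step 7: stack=$ s  input=s $  — match s
Accept reached after 7 steps.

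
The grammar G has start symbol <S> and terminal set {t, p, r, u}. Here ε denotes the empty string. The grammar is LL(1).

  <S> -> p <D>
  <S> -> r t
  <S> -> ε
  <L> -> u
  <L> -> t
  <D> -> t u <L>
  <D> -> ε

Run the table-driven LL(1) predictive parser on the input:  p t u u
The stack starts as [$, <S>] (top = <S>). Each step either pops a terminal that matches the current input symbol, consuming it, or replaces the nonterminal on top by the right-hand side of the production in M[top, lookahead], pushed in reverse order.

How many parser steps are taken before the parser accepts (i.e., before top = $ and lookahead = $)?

7

step 1: stack=$ <S>  input=p t u u $  — expand <S> -> p <D>
step 2: stack=$ <D> p  input=p t u u $  — match p
step 3: stack=$ <D>  input=t u u $  — expand <D> -> t u <L>
step 4: stack=$ <L> u t  input=t u u $  — match t
step 5: stack=$ <L> u  input=u u $  — match u
step 6: stack=$ <L>  input=u $  — expand <L> -> u
step 7: stack=$ u  input=u $  — match u
Accept reached after 7 steps.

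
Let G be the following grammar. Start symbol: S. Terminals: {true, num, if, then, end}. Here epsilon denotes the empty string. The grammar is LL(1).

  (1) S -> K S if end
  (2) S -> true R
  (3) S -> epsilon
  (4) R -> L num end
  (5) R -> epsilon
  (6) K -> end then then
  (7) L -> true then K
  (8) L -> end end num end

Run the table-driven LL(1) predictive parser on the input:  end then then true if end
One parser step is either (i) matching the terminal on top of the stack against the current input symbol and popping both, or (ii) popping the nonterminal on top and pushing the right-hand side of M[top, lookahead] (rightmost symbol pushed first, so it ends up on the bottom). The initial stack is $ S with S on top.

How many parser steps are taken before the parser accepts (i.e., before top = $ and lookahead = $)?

10

step 1: stack=$ S  input=end then then true if end $  — expand S -> K S if end
step 2: stack=$ end if S K  input=end then then true if end $  — expand K -> end then then
step 3: stack=$ end if S then then end  input=end then then true if end $  — match end
step 4: stack=$ end if S then then  input=then then true if end $  — match then
step 5: stack=$ end if S then  input=then true if end $  — match then
step 6: stack=$ end if S  input=true if end $  — expand S -> true R
step 7: stack=$ end if R true  input=true if end $  — match true
step 8: stack=$ end if R  input=if end $  — expand R -> epsilon
step 9: stack=$ end if  input=if end $  — match if
step 10: stack=$ end  input=end $  — match end
Accept reached after 10 steps.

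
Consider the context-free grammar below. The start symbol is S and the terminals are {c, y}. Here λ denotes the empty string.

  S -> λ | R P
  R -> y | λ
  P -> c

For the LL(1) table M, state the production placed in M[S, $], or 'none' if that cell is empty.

S -> λ

FIRST(R) = {λ, y}
FIRST(P) = {c}
FIRST(S) = {λ, c, y}  (via R P)
FOLLOW(S) includes $ since S is the start symbol.
FOLLOW(S): S appears on no right-hand side. Thus FOLLOW(S) = {$}.
For S -> λ: FIRST(λ) = {λ}, so it goes in M[S, t] for t ∈ {}; since λ ∈ FIRST, also for every t ∈ FOLLOW(S) = {$}.
For S -> R P: FIRST(R P) = {c, y}, so it goes in M[S, t] for t ∈ {c, y}.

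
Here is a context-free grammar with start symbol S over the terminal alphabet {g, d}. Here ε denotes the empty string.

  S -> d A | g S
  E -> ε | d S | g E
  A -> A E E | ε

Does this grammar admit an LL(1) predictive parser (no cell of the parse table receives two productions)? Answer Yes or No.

FIRST(S) = {d, g}
FIRST(E) = {ε, d, g}
FIRST(A) = {ε, d, g}
FOLLOW(S) = {$, d, g}
FOLLOW(E) = {$, d, g}
FOLLOW(A) = {$, d, g}
Cell M[A, $] receives both A -> A E E and A -> ε — the grammar is not LL(1).

No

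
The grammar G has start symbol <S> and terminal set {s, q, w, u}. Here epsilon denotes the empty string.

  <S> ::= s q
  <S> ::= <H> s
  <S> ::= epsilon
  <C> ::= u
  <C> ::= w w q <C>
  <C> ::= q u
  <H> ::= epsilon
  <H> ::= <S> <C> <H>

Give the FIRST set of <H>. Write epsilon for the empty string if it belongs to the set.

FIRST(<C>) = {q, u, w}
FIRST(<S>) = {epsilon, q, s, u, w}  (via <H> s)
FIRST(<H>) = {epsilon, q, s, u, w}  (via <S> <C> <H>)

{epsilon, q, s, u, w}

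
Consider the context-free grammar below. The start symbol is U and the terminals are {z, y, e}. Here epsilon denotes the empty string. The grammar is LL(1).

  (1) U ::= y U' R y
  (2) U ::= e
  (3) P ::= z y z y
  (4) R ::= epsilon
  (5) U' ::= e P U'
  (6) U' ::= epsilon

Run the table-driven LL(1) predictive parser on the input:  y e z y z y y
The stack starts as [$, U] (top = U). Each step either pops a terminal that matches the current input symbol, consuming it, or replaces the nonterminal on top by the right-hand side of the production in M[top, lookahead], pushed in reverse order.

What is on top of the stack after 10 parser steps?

R

      Stack             Input            Action
   1  $ U               y e z y z y y $  expand U ::= y U' R y
   2  $ y R U' y        y e z y z y y $  match y
   3  $ y R U'          e z y z y y $    expand U' ::= e P U'
   4  $ y R U' P e      e z y z y y $    match e
   5  $ y R U' P        z y z y y $      expand P ::= z y z y
   6  $ y R U' y z y z  z y z y y $      match z
   7  $ y R U' y z y    y z y y $        match y
   8  $ y R U' y z      z y y $          match z
   9  $ y R U' y        y y $            match y
  10  $ y R U'          y $              expand U' ::= epsilon
Stack after step 10: $ y R (top = R).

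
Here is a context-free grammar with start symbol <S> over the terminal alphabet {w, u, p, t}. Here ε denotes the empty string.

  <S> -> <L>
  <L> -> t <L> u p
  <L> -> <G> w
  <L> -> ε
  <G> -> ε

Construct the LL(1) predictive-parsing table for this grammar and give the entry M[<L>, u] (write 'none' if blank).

FIRST(<G>): from <G>->ε we get {ε}. So FIRST(<G>) = {ε}.
FIRST(<L>): from <L>->t <L> u p we get {t}; from <L>-><G> w we get {w}; from <L>->ε we get {ε}. So FIRST(<L>) = {ε, t, w}.
FIRST(<S>): from <S>-><L> we get {ε, t, w}. So FIRST(<S>) = {ε, t, w}.
FOLLOW(<S>) includes $ since <S> is the start symbol.
FOLLOW(<S>): <S> appears on no right-hand side. Thus FOLLOW(<S>) = {$}.
FOLLOW(<L>): in <S>-><L>, the suffix after <L> is empty, so FOLLOW(<L>) ⊇ FOLLOW(<S>) = {$}; in <L>->t <L> u p, <L> is followed by u p with FIRST {u}. Thus FOLLOW(<L>) = {$, u}.
For <L> -> t <L> u p: FIRST(t <L> u p) = {t}, so it goes in M[<L>, t] for t ∈ {t}.
For <L> -> <G> w: FIRST(<G> w) = {w}, so it goes in M[<L>, t] for t ∈ {w}.
For <L> -> ε: FIRST(ε) = {ε}, so it goes in M[<L>, t] for t ∈ {}; since ε ∈ FIRST, also for every t ∈ FOLLOW(<L>) = {$, u}.

<L> -> ε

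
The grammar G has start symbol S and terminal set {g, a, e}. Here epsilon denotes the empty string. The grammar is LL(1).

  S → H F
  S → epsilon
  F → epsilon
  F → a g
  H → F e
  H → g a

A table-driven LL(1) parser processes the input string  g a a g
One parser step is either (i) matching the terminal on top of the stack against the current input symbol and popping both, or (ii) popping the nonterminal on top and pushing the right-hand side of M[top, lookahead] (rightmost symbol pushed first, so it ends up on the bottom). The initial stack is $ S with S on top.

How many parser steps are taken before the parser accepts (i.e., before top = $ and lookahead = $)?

7

step 1: stack=$ S  input=g a a g $  — expand S → H F
step 2: stack=$ F H  input=g a a g $  — expand H → g a
step 3: stack=$ F a g  input=g a a g $  — match g
step 4: stack=$ F a  input=a a g $  — match a
step 5: stack=$ F  input=a g $  — expand F → a g
step 6: stack=$ g a  input=a g $  — match a
step 7: stack=$ g  input=g $  — match g
Accept reached after 7 steps.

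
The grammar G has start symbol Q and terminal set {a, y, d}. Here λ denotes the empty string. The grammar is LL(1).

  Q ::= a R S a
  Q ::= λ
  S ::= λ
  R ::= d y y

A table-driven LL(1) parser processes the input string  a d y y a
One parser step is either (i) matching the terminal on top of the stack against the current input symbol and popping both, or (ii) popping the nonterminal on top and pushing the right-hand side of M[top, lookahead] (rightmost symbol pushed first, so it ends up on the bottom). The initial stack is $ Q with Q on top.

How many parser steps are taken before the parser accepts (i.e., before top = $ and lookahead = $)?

8

step 1: stack=$ Q  input=a d y y a $  — expand Q ::= a R S a
step 2: stack=$ a S R a  input=a d y y a $  — match a
step 3: stack=$ a S R  input=d y y a $  — expand R ::= d y y
step 4: stack=$ a S y y d  input=d y y a $  — match d
step 5: stack=$ a S y y  input=y y a $  — match y
step 6: stack=$ a S y  input=y a $  — match y
step 7: stack=$ a S  input=a $  — expand S ::= λ
step 8: stack=$ a  input=a $  — match a
Accept reached after 8 steps.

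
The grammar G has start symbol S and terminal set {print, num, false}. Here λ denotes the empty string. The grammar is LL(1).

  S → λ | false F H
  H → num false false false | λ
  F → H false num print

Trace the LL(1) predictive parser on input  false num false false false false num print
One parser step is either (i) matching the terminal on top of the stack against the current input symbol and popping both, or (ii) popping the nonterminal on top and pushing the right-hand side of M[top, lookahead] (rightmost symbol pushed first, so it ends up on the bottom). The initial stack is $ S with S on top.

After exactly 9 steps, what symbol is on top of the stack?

step 1: stack=$ S  input=false num false false false false num print $  — expand S → false F H
step 2: stack=$ H F false  input=false num false false false false num print $  — match false
step 3: stack=$ H F  input=num false false false false num print $  — expand F → H false num print
step 4: stack=$ H print num false H  input=num false false false false num print $  — expand H → num false false false
step 5: stack=$ H print num false false false false num  input=num false false false false num print $  — match num
step 6: stack=$ H print num false false false false  input=false false false false num print $  — match false
step 7: stack=$ H print num false false false  input=false false false num print $  — match false
step 8: stack=$ H print num false false  input=false false num print $  — match false
step 9: stack=$ H print num false  input=false num print $  — match false
Stack after step 9: $ H print num (top = num).

num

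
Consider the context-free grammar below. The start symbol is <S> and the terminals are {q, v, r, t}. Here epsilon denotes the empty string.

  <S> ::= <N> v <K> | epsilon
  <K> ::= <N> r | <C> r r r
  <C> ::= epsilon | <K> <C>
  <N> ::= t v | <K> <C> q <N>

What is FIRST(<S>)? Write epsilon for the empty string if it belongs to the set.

FIRST(<S>): from <S>::=<N> v <K> we get {r, t}; from <S>::=epsilon we get {epsilon}. So FIRST(<S>) = {epsilon, r, t}.
FIRST(<K>): from <K>::=<N> r we get {r, t}; from <K>::=<C> r r r we get {r, t}. So FIRST(<K>) = {r, t}.
FIRST(<C>): from <C>::=epsilon we get {epsilon}; from <C>::=<K> <C> we get {r, t}. So FIRST(<C>) = {epsilon, r, t}.
FIRST(<N>): from <N>::=t v we get {t}; from <N>::=<K> <C> q <N> we get {r, t}. So FIRST(<N>) = {r, t}.

{epsilon, r, t}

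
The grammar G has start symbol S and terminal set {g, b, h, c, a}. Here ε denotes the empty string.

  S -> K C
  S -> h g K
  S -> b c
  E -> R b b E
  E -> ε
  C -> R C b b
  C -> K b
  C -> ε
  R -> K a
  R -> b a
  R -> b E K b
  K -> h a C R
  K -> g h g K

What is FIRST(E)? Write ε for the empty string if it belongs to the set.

FIRST(K) = {g, h}
FIRST(S) = {b, g, h}  (via K C)
FIRST(R) = {b, g, h}  (via K a)
FIRST(E) = {ε, b, g, h}  (via R b b E)
FIRST(C) = {ε, b, g, h}  (via R C b b, K b)

{ε, b, g, h}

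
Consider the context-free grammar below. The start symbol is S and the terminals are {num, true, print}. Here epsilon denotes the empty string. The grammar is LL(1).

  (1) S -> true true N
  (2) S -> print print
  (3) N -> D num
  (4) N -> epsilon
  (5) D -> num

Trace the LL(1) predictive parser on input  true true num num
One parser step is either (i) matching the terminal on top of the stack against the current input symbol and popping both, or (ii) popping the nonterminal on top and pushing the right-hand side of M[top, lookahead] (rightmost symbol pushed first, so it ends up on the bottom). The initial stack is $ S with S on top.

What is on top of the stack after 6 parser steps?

     Stack          Input                Action
  1  $ S            true true num num $  expand S -> true true N
  2  $ N true true  true true num num $  match true
  3  $ N true       true num num $       match true
  4  $ N            num num $            expand N -> D num
  5  $ num D        num num $            expand D -> num
  6  $ num num      num num $            match num
Stack after step 6: $ num (top = num).

num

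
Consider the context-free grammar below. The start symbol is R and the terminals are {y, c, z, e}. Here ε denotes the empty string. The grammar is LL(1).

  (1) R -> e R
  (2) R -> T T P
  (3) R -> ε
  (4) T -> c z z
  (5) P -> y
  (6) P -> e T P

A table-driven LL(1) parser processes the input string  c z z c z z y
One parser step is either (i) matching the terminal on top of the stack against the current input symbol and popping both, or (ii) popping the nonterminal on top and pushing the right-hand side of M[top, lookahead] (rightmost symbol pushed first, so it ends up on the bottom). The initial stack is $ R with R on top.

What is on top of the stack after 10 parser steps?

      Stack        Input            Action
   1  $ R          c z z c z z y $  expand R -> T T P
   2  $ P T T      c z z c z z y $  expand T -> c z z
   3  $ P T z z c  c z z c z z y $  match c
   4  $ P T z z    z z c z z y $    match z
   5  $ P T z      z c z z y $      match z
   6  $ P T        c z z y $        expand T -> c z z
   7  $ P z z c    c z z y $        match c
   8  $ P z z      z z y $          match z
   9  $ P z        z y $            match z
  10  $ P          y $              expand P -> y
Stack after step 10: $ y (top = y).

y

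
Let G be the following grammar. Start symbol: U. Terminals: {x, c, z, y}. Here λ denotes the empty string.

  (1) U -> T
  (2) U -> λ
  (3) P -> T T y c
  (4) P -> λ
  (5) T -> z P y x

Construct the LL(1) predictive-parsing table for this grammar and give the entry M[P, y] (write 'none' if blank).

FIRST(T) = {z}
FIRST(U) = {λ, z}  (via T)
FIRST(P) = {λ, z}  (via T T y c)
FOLLOW(U) includes $ since U is the start symbol.
FOLLOW(P): in T->z P y x, P is followed by y x with FIRST {y}. Thus FOLLOW(P) = {y}.
For P -> T T y c: FIRST(T T y c) = {z}, so it goes in M[P, t] for t ∈ {z}.
For P -> λ: FIRST(λ) = {λ}, so it goes in M[P, t] for t ∈ {}; since λ ∈ FIRST, also for every t ∈ FOLLOW(P) = {y}.

P -> λ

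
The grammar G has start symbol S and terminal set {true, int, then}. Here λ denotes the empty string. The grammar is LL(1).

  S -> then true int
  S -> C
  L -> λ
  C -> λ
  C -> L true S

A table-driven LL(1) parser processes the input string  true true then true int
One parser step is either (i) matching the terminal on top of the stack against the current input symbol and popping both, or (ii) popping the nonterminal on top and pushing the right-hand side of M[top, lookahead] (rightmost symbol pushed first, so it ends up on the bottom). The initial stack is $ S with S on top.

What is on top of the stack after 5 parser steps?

     Stack       Input                      Action
  1  $ S         true true then true int $  expand S -> C
  2  $ C         true true then true int $  expand C -> L true S
  3  $ S true L  true true then true int $  expand L -> λ
  4  $ S true    true true then true int $  match true
  5  $ S         true then true int $       expand S -> C
Stack after step 5: $ C (top = C).

C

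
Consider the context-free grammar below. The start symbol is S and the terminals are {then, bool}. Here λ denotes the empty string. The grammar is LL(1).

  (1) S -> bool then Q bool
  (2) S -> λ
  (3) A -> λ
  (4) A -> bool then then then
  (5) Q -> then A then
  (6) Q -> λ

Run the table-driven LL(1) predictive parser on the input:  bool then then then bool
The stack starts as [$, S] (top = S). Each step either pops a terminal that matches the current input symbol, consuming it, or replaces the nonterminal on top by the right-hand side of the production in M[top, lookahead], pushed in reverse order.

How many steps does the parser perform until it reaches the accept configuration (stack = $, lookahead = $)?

8

step 1: stack=$ S  input=bool then then then bool $  — expand S -> bool then Q bool
step 2: stack=$ bool Q then bool  input=bool then then then bool $  — match bool
step 3: stack=$ bool Q then  input=then then then bool $  — match then
step 4: stack=$ bool Q  input=then then bool $  — expand Q -> then A then
step 5: stack=$ bool then A then  input=then then bool $  — match then
step 6: stack=$ bool then A  input=then bool $  — expand A -> λ
step 7: stack=$ bool then  input=then bool $  — match then
step 8: stack=$ bool  input=bool $  — match bool
Accept reached after 8 steps.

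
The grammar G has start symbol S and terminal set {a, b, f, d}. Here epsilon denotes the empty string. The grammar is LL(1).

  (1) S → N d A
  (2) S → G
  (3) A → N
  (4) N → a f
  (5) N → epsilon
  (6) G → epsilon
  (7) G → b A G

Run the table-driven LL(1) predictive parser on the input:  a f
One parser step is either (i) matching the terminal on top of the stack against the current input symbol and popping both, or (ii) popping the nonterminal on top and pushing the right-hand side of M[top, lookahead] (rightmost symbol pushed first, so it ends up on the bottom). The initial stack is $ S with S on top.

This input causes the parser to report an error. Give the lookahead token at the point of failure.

     Stack      Input  Action
  1  $ S        a f $  expand S → N d A
  2  $ A d N    a f $  expand N → a f
  3  $ A d f a  a f $  match a
  4  $ A d f    f $    match f
  5  $ A d      $      error: top is terminal d but lookahead is $

$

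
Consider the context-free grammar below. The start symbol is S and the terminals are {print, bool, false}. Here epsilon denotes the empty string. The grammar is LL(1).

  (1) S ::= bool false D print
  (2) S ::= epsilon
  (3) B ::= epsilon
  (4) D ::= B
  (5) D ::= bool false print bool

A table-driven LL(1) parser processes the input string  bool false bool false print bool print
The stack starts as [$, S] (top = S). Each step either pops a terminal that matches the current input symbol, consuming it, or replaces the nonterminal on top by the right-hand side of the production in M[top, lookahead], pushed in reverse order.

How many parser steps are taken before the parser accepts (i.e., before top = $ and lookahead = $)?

9

     Stack                          Input                                     Action
  1  $ S                            bool false bool false print bool print $  expand S ::= bool false D print
  2  $ print D false bool           bool false bool false print bool print $  match bool
  3  $ print D false                false bool false print bool print $       match false
  4  $ print D                      bool false print bool print $             expand D ::= bool false print bool
  5  $ print bool print false bool  bool false print bool print $             match bool
  6  $ print bool print false       false print bool print $                  match false
  7  $ print bool print             print bool print $                        match print
  8  $ print bool                   bool print $                              match bool
  9  $ print                        print $                                   match print
Accept reached after 9 steps.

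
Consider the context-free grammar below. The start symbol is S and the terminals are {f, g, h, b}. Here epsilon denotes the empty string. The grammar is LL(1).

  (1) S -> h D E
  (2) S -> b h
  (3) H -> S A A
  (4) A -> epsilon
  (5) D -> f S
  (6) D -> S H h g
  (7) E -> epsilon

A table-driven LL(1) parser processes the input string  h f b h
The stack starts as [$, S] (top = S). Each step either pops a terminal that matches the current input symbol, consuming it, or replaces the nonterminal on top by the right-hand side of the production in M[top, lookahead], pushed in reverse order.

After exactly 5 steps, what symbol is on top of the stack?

b

step 1: stack=$ S  input=h f b h $  — expand S -> h D E
step 2: stack=$ E D h  input=h f b h $  — match h
step 3: stack=$ E D  input=f b h $  — expand D -> f S
step 4: stack=$ E S f  input=f b h $  — match f
step 5: stack=$ E S  input=b h $  — expand S -> b h
Stack after step 5: $ E h b (top = b).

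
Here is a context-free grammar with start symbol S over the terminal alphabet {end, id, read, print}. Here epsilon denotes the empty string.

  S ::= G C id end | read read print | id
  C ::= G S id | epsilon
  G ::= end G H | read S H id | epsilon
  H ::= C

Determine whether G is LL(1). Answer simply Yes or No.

No

FIRST(S) = {end, id, read}
FIRST(C) = {epsilon, end, id, read}
FIRST(G) = {epsilon, end, read}
FIRST(H) = {epsilon, end, id, read}
FOLLOW(S) = {$, end, id, read}
FOLLOW(C) = {end, id, read}
FOLLOW(G) = {end, id, read}
FOLLOW(H) = {end, id, read}
Cell M[C, end] receives both C ::= G S id and C ::= epsilon — the grammar is not LL(1).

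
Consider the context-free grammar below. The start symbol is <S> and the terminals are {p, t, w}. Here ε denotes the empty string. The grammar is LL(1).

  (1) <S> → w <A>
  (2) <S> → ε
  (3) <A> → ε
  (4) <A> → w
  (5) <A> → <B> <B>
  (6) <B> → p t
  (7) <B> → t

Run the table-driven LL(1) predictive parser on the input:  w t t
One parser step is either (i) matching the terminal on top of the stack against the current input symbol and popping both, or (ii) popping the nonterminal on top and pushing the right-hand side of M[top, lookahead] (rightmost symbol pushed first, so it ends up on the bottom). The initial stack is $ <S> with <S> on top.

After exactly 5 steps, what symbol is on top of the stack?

     Stack      Input    Action
  1  $ <S>      w t t $  expand <S> → w <A>
  2  $ <A> w    w t t $  match w
  3  $ <A>      t t $    expand <A> → <B> <B>
  4  $ <B> <B>  t t $    expand <B> → t
  5  $ <B> t    t t $    match t
Stack after step 5: $ <B> (top = <B>).

<B>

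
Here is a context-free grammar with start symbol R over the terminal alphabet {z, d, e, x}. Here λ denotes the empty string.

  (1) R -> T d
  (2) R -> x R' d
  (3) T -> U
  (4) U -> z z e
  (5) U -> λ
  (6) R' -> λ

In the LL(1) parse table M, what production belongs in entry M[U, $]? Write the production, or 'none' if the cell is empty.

none

FIRST(U) = {λ, z}
FIRST(R') = {λ}
FIRST(T) = {λ, z}  (via U)
FIRST(R) = {d, x, z}  (via T d)
FOLLOW(R) includes $ since R is the start symbol.
FOLLOW(T): in R->T d, T is followed by d with FIRST {d}. Thus FOLLOW(T) = {d}.
FOLLOW(U): in T->U, the suffix after U is empty, so FOLLOW(U) ⊇ FOLLOW(T) = {d}. Thus FOLLOW(U) = {d}.
For U -> z z e: FIRST(z z e) = {z}, so it goes in M[U, t] for t ∈ {z}.
For U -> λ: FIRST(λ) = {λ}, so it goes in M[U, t] for t ∈ {}; since λ ∈ FIRST, also for every t ∈ FOLLOW(U) = {d}.
None of these place a production in M[U, $].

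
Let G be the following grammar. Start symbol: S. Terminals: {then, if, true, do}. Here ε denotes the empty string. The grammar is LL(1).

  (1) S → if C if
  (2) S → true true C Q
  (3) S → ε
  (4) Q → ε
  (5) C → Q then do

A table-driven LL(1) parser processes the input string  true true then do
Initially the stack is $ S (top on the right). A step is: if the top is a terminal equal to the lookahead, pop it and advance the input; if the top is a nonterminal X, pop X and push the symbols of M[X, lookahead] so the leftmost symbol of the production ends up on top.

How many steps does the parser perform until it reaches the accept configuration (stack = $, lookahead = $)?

8

step 1: stack=$ S  input=true true then do $  — expand S → true true C Q
step 2: stack=$ Q C true true  input=true true then do $  — match true
step 3: stack=$ Q C true  input=true then do $  — match true
step 4: stack=$ Q C  input=then do $  — expand C → Q then do
step 5: stack=$ Q do then Q  input=then do $  — expand Q → ε
step 6: stack=$ Q do then  input=then do $  — match then
step 7: stack=$ Q do  input=do $  — match do
step 8: stack=$ Q  input=$  — expand Q → ε
Accept reached after 8 steps.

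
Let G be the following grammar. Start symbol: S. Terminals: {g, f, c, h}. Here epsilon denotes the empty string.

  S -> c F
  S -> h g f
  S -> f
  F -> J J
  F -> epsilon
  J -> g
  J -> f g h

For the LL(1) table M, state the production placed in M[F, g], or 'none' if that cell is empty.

FIRST(S) = {c, f, h}
FIRST(J) = {f, g}
FIRST(F) = {epsilon, f, g}  (via J J)
FOLLOW(S) includes $ since S is the start symbol.
FOLLOW(S): S appears on no right-hand side. Thus FOLLOW(S) = {$}.
FOLLOW(F): in S->c F, the suffix after F is empty, so FOLLOW(F) ⊇ FOLLOW(S) = {$}. Thus FOLLOW(F) = {$}.
For F -> J J: FIRST(J J) = {f, g}, so it goes in M[F, t] for t ∈ {f, g}.
For F -> epsilon: FIRST(epsilon) = {epsilon}, so it goes in M[F, t] for t ∈ {}; since epsilon ∈ FIRST, also for every t ∈ FOLLOW(F) = {$}.

F -> J J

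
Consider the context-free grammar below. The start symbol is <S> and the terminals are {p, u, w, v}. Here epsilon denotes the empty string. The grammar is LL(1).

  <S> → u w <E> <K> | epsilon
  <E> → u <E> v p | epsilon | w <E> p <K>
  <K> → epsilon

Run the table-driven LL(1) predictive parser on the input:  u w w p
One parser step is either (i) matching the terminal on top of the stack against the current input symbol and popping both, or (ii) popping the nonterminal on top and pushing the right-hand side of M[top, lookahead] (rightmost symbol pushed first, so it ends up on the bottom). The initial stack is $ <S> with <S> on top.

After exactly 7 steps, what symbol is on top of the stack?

<K>

     Stack              Input      Action
  1  $ <S>              u w w p $  expand <S> → u w <E> <K>
  2  $ <K> <E> w u      u w w p $  match u
  3  $ <K> <E> w        w w p $    match w
  4  $ <K> <E>          w p $      expand <E> → w <E> p <K>
  5  $ <K> <K> p <E> w  w p $      match w
  6  $ <K> <K> p <E>    p $        expand <E> → epsilon
  7  $ <K> <K> p        p $        match p
Stack after step 7: $ <K> <K> (top = <K>).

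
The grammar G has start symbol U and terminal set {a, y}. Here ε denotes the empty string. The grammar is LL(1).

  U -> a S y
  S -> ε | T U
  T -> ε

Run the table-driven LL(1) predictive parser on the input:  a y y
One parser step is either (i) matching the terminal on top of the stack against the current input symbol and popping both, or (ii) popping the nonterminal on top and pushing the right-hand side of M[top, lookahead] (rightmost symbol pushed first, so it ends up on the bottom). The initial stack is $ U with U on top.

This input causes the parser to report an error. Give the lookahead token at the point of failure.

y

     Stack    Input    Action
  1  $ U      a y y $  expand U -> a S y
  2  $ y S a  a y y $  match a
  3  $ y S    y y $    expand S -> ε
  4  $ y      y y $    match y
  5  $        y $      error: stack empty but input remains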